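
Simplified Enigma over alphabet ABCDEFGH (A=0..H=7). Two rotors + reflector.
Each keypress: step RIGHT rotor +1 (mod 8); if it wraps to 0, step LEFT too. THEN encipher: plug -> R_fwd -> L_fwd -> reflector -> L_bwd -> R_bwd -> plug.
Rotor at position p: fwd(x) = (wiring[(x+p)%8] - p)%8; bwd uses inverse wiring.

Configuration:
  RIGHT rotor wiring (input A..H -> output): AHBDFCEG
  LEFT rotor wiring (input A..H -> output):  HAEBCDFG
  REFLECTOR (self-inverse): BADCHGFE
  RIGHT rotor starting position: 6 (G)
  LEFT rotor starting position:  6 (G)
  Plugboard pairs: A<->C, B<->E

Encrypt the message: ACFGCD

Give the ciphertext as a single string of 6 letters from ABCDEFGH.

Char 1 ('A'): step: R->7, L=6; A->plug->C->R->A->L->H->refl->E->L'->G->R'->F->plug->F
Char 2 ('C'): step: R->0, L->7 (L advanced); C->plug->A->R->A->L->H->refl->E->L'->G->R'->H->plug->H
Char 3 ('F'): step: R->1, L=7; F->plug->F->R->D->L->F->refl->G->L'->H->R'->H->plug->H
Char 4 ('G'): step: R->2, L=7; G->plug->G->R->G->L->E->refl->H->L'->A->R'->D->plug->D
Char 5 ('C'): step: R->3, L=7; C->plug->A->R->A->L->H->refl->E->L'->G->R'->H->plug->H
Char 6 ('D'): step: R->4, L=7; D->plug->D->R->C->L->B->refl->A->L'->B->R'->A->plug->C

Answer: FHHDHC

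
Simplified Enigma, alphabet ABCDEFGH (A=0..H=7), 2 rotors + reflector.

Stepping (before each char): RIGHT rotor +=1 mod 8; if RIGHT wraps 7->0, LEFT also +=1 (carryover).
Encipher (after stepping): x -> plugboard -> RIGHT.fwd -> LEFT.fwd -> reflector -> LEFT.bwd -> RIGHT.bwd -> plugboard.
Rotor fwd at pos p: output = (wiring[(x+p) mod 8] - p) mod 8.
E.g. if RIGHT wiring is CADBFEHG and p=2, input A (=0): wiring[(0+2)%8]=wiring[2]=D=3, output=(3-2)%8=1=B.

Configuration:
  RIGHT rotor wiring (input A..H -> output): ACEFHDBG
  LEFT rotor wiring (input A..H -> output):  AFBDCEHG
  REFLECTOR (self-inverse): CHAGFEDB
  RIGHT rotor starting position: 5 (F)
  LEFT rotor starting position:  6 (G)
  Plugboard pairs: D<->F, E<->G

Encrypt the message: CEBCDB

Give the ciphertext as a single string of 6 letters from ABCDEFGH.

Answer: EAFFEF

Derivation:
Char 1 ('C'): step: R->6, L=6; C->plug->C->R->C->L->C->refl->A->L'->B->R'->G->plug->E
Char 2 ('E'): step: R->7, L=6; E->plug->G->R->E->L->D->refl->G->L'->H->R'->A->plug->A
Char 3 ('B'): step: R->0, L->7 (L advanced); B->plug->B->R->C->L->G->refl->D->L'->F->R'->D->plug->F
Char 4 ('C'): step: R->1, L=7; C->plug->C->R->E->L->E->refl->F->L'->G->R'->D->plug->F
Char 5 ('D'): step: R->2, L=7; D->plug->F->R->E->L->E->refl->F->L'->G->R'->G->plug->E
Char 6 ('B'): step: R->3, L=7; B->plug->B->R->E->L->E->refl->F->L'->G->R'->D->plug->F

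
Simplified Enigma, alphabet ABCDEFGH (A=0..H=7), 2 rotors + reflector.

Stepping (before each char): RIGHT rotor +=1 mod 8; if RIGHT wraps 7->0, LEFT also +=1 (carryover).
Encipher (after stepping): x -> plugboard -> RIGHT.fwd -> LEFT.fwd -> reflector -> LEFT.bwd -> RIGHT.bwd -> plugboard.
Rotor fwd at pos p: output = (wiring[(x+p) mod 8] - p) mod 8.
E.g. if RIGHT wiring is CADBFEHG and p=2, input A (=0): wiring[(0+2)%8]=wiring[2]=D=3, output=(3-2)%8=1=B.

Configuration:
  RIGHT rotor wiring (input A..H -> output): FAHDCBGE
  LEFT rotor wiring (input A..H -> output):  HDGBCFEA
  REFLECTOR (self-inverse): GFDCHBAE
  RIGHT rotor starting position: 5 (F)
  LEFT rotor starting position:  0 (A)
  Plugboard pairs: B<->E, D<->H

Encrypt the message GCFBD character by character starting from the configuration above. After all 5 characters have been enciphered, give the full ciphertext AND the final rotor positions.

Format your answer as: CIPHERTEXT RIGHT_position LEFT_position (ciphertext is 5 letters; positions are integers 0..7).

Answer: BBHFB 2 1

Derivation:
Char 1 ('G'): step: R->6, L=0; G->plug->G->R->E->L->C->refl->D->L'->B->R'->E->plug->B
Char 2 ('C'): step: R->7, L=0; C->plug->C->R->B->L->D->refl->C->L'->E->R'->E->plug->B
Char 3 ('F'): step: R->0, L->1 (L advanced); F->plug->F->R->B->L->F->refl->B->L'->D->R'->D->plug->H
Char 4 ('B'): step: R->1, L=1; B->plug->E->R->A->L->C->refl->D->L'->F->R'->F->plug->F
Char 5 ('D'): step: R->2, L=1; D->plug->H->R->G->L->H->refl->E->L'->E->R'->E->plug->B
Final: ciphertext=BBHFB, RIGHT=2, LEFT=1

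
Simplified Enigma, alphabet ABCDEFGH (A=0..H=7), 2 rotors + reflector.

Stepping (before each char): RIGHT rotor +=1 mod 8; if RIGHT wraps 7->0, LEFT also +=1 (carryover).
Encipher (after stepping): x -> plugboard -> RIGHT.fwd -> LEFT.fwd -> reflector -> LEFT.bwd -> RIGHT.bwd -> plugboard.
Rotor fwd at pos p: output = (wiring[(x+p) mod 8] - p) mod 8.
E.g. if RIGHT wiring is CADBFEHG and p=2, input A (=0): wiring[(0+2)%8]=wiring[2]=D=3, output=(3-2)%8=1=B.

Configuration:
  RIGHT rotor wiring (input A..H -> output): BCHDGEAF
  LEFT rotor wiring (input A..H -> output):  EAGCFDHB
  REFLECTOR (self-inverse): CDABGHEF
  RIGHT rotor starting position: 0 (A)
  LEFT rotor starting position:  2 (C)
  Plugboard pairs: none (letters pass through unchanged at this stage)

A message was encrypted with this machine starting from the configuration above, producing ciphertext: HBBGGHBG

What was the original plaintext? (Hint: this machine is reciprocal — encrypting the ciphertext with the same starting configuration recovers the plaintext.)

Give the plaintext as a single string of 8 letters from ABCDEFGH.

Char 1 ('H'): step: R->1, L=2; H->plug->H->R->A->L->E->refl->G->L'->H->R'->F->plug->F
Char 2 ('B'): step: R->2, L=2; B->plug->B->R->B->L->A->refl->C->L'->G->R'->E->plug->E
Char 3 ('B'): step: R->3, L=2; B->plug->B->R->D->L->B->refl->D->L'->C->R'->E->plug->E
Char 4 ('G'): step: R->4, L=2; G->plug->G->R->D->L->B->refl->D->L'->C->R'->A->plug->A
Char 5 ('G'): step: R->5, L=2; G->plug->G->R->G->L->C->refl->A->L'->B->R'->H->plug->H
Char 6 ('H'): step: R->6, L=2; H->plug->H->R->G->L->C->refl->A->L'->B->R'->E->plug->E
Char 7 ('B'): step: R->7, L=2; B->plug->B->R->C->L->D->refl->B->L'->D->R'->C->plug->C
Char 8 ('G'): step: R->0, L->3 (L advanced); G->plug->G->R->A->L->H->refl->F->L'->G->R'->E->plug->E

Answer: FEEAHECE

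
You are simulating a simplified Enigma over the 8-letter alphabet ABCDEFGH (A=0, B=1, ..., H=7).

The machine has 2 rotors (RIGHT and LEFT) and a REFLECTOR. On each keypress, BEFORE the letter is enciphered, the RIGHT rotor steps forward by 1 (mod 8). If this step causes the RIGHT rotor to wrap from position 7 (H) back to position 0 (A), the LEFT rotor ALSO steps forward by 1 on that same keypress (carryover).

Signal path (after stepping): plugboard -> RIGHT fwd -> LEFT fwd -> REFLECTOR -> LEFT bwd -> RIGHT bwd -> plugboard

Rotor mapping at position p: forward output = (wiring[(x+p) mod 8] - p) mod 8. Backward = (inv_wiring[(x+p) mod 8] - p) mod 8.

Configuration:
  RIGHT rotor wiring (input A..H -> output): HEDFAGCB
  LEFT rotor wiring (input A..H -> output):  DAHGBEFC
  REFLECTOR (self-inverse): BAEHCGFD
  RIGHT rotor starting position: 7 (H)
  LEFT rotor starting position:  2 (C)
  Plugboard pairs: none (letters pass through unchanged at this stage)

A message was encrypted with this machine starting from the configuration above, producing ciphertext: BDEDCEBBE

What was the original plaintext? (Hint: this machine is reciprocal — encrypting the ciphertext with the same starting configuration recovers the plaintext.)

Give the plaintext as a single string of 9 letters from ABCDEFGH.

Answer: EADCHHFDC

Derivation:
Char 1 ('B'): step: R->0, L->3 (L advanced); B->plug->B->R->E->L->H->refl->D->L'->A->R'->E->plug->E
Char 2 ('D'): step: R->1, L=3; D->plug->D->R->H->L->E->refl->C->L'->D->R'->A->plug->A
Char 3 ('E'): step: R->2, L=3; E->plug->E->R->A->L->D->refl->H->L'->E->R'->D->plug->D
Char 4 ('D'): step: R->3, L=3; D->plug->D->R->H->L->E->refl->C->L'->D->R'->C->plug->C
Char 5 ('C'): step: R->4, L=3; C->plug->C->R->G->L->F->refl->G->L'->B->R'->H->plug->H
Char 6 ('E'): step: R->5, L=3; E->plug->E->R->H->L->E->refl->C->L'->D->R'->H->plug->H
Char 7 ('B'): step: R->6, L=3; B->plug->B->R->D->L->C->refl->E->L'->H->R'->F->plug->F
Char 8 ('B'): step: R->7, L=3; B->plug->B->R->A->L->D->refl->H->L'->E->R'->D->plug->D
Char 9 ('E'): step: R->0, L->4 (L advanced); E->plug->E->R->A->L->F->refl->G->L'->D->R'->C->plug->C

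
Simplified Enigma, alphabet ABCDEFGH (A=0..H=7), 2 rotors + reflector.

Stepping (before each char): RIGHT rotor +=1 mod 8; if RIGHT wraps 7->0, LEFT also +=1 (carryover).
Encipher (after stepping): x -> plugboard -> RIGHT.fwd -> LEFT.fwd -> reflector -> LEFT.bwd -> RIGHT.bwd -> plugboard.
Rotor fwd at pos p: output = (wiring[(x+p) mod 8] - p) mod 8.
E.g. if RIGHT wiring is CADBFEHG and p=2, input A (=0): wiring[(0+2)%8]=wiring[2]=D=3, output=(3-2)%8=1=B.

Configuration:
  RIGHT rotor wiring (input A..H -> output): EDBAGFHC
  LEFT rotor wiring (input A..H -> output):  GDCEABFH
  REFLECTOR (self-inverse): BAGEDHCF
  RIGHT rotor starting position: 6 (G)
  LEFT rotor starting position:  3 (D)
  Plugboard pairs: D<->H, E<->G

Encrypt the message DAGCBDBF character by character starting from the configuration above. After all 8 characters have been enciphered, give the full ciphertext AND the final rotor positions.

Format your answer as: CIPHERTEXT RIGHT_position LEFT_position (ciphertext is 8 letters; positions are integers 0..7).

Answer: EGFBEHHD 6 4

Derivation:
Char 1 ('D'): step: R->7, L=3; D->plug->H->R->A->L->B->refl->A->L'->G->R'->G->plug->E
Char 2 ('A'): step: R->0, L->4 (L advanced); A->plug->A->R->E->L->C->refl->G->L'->G->R'->E->plug->G
Char 3 ('G'): step: R->1, L=4; G->plug->E->R->E->L->C->refl->G->L'->G->R'->F->plug->F
Char 4 ('C'): step: R->2, L=4; C->plug->C->R->E->L->C->refl->G->L'->G->R'->B->plug->B
Char 5 ('B'): step: R->3, L=4; B->plug->B->R->D->L->D->refl->E->L'->A->R'->G->plug->E
Char 6 ('D'): step: R->4, L=4; D->plug->H->R->E->L->C->refl->G->L'->G->R'->D->plug->H
Char 7 ('B'): step: R->5, L=4; B->plug->B->R->C->L->B->refl->A->L'->H->R'->D->plug->H
Char 8 ('F'): step: R->6, L=4; F->plug->F->R->C->L->B->refl->A->L'->H->R'->H->plug->D
Final: ciphertext=EGFBEHHD, RIGHT=6, LEFT=4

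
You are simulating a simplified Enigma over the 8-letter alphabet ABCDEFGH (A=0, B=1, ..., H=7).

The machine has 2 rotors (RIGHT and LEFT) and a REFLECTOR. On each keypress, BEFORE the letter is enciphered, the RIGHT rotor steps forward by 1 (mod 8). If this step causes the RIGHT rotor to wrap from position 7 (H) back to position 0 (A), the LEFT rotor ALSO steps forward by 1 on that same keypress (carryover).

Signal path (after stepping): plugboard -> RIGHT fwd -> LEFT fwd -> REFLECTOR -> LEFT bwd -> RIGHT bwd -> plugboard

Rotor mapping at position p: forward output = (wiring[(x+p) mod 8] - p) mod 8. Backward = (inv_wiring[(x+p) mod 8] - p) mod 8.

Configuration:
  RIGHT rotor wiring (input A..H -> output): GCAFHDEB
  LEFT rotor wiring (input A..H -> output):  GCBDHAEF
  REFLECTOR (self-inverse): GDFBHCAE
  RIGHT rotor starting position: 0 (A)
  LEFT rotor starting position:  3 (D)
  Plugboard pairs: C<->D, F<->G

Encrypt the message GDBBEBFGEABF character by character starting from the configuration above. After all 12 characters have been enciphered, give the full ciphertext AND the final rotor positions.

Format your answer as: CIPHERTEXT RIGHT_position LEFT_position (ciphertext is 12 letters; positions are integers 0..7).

Char 1 ('G'): step: R->1, L=3; G->plug->F->R->D->L->B->refl->D->L'->F->R'->H->plug->H
Char 2 ('D'): step: R->2, L=3; D->plug->C->R->F->L->D->refl->B->L'->D->R'->B->plug->B
Char 3 ('B'): step: R->3, L=3; B->plug->B->R->E->L->C->refl->F->L'->C->R'->A->plug->A
Char 4 ('B'): step: R->4, L=3; B->plug->B->R->H->L->G->refl->A->L'->A->R'->C->plug->D
Char 5 ('E'): step: R->5, L=3; E->plug->E->R->F->L->D->refl->B->L'->D->R'->F->plug->G
Char 6 ('B'): step: R->6, L=3; B->plug->B->R->D->L->B->refl->D->L'->F->R'->H->plug->H
Char 7 ('F'): step: R->7, L=3; F->plug->G->R->E->L->C->refl->F->L'->C->R'->A->plug->A
Char 8 ('G'): step: R->0, L->4 (L advanced); G->plug->F->R->D->L->B->refl->D->L'->A->R'->C->plug->D
Char 9 ('E'): step: R->1, L=4; E->plug->E->R->C->L->A->refl->G->L'->F->R'->H->plug->H
Char 10 ('A'): step: R->2, L=4; A->plug->A->R->G->L->F->refl->C->L'->E->R'->G->plug->F
Char 11 ('B'): step: R->3, L=4; B->plug->B->R->E->L->C->refl->F->L'->G->R'->E->plug->E
Char 12 ('F'): step: R->4, L=4; F->plug->G->R->E->L->C->refl->F->L'->G->R'->F->plug->G
Final: ciphertext=HBADGHADHFEG, RIGHT=4, LEFT=4

Answer: HBADGHADHFEG 4 4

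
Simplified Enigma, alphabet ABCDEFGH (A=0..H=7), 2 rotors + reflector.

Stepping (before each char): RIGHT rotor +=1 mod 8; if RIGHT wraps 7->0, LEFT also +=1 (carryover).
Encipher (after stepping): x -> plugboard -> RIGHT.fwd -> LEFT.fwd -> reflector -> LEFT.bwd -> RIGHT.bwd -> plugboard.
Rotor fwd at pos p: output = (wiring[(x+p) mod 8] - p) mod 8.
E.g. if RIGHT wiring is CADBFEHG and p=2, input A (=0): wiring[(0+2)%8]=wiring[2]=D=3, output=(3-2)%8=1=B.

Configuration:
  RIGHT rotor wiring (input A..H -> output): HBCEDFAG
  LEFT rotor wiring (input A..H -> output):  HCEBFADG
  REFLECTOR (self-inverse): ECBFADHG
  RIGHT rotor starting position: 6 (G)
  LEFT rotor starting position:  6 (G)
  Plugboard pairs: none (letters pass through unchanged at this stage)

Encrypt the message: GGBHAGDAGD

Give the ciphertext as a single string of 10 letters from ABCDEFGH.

Answer: FFFCHCBDFH

Derivation:
Char 1 ('G'): step: R->7, L=6; G->plug->G->R->G->L->H->refl->G->L'->E->R'->F->plug->F
Char 2 ('G'): step: R->0, L->7 (L advanced); G->plug->G->R->A->L->H->refl->G->L'->F->R'->F->plug->F
Char 3 ('B'): step: R->1, L=7; B->plug->B->R->B->L->A->refl->E->L'->H->R'->F->plug->F
Char 4 ('H'): step: R->2, L=7; H->plug->H->R->H->L->E->refl->A->L'->B->R'->C->plug->C
Char 5 ('A'): step: R->3, L=7; A->plug->A->R->B->L->A->refl->E->L'->H->R'->H->plug->H
Char 6 ('G'): step: R->4, L=7; G->plug->G->R->G->L->B->refl->C->L'->E->R'->C->plug->C
Char 7 ('D'): step: R->5, L=7; D->plug->D->R->C->L->D->refl->F->L'->D->R'->B->plug->B
Char 8 ('A'): step: R->6, L=7; A->plug->A->R->C->L->D->refl->F->L'->D->R'->D->plug->D
Char 9 ('G'): step: R->7, L=7; G->plug->G->R->G->L->B->refl->C->L'->E->R'->F->plug->F
Char 10 ('D'): step: R->0, L->0 (L advanced); D->plug->D->R->E->L->F->refl->D->L'->G->R'->H->plug->H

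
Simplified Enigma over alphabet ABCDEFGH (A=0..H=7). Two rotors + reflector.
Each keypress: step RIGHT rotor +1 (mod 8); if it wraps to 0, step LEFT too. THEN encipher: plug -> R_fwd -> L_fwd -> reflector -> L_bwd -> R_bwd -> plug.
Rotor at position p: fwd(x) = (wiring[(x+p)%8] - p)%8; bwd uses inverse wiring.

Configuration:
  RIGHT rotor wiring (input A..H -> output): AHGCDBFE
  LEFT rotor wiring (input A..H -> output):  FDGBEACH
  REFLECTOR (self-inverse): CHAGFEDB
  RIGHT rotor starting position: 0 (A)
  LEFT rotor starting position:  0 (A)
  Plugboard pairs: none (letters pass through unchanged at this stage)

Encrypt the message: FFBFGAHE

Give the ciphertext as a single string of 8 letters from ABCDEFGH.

Answer: ECGAHHAC

Derivation:
Char 1 ('F'): step: R->1, L=0; F->plug->F->R->E->L->E->refl->F->L'->A->R'->E->plug->E
Char 2 ('F'): step: R->2, L=0; F->plug->F->R->C->L->G->refl->D->L'->B->R'->C->plug->C
Char 3 ('B'): step: R->3, L=0; B->plug->B->R->A->L->F->refl->E->L'->E->R'->G->plug->G
Char 4 ('F'): step: R->4, L=0; F->plug->F->R->D->L->B->refl->H->L'->H->R'->A->plug->A
Char 5 ('G'): step: R->5, L=0; G->plug->G->R->F->L->A->refl->C->L'->G->R'->H->plug->H
Char 6 ('A'): step: R->6, L=0; A->plug->A->R->H->L->H->refl->B->L'->D->R'->H->plug->H
Char 7 ('H'): step: R->7, L=0; H->plug->H->R->G->L->C->refl->A->L'->F->R'->A->plug->A
Char 8 ('E'): step: R->0, L->1 (L advanced); E->plug->E->R->D->L->D->refl->G->L'->G->R'->C->plug->C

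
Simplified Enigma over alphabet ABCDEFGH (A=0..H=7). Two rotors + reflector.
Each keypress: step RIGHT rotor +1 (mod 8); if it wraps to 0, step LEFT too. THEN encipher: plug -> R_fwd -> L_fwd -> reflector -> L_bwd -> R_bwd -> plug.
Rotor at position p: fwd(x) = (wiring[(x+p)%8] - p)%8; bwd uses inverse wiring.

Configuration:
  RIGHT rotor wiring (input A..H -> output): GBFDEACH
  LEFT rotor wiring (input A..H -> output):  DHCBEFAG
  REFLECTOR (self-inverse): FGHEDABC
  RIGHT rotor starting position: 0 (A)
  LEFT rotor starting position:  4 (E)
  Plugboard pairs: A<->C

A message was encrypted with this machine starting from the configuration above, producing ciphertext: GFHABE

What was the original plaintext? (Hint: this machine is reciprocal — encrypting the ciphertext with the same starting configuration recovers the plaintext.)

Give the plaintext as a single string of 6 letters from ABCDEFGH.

Char 1 ('G'): step: R->1, L=4; G->plug->G->R->G->L->G->refl->B->L'->B->R'->F->plug->F
Char 2 ('F'): step: R->2, L=4; F->plug->F->R->F->L->D->refl->E->L'->C->R'->C->plug->A
Char 3 ('H'): step: R->3, L=4; H->plug->H->R->C->L->E->refl->D->L'->F->R'->C->plug->A
Char 4 ('A'): step: R->4, L=4; A->plug->C->R->G->L->G->refl->B->L'->B->R'->G->plug->G
Char 5 ('B'): step: R->5, L=4; B->plug->B->R->F->L->D->refl->E->L'->C->R'->C->plug->A
Char 6 ('E'): step: R->6, L=4; E->plug->E->R->H->L->F->refl->A->L'->A->R'->C->plug->A

Answer: FAAGAA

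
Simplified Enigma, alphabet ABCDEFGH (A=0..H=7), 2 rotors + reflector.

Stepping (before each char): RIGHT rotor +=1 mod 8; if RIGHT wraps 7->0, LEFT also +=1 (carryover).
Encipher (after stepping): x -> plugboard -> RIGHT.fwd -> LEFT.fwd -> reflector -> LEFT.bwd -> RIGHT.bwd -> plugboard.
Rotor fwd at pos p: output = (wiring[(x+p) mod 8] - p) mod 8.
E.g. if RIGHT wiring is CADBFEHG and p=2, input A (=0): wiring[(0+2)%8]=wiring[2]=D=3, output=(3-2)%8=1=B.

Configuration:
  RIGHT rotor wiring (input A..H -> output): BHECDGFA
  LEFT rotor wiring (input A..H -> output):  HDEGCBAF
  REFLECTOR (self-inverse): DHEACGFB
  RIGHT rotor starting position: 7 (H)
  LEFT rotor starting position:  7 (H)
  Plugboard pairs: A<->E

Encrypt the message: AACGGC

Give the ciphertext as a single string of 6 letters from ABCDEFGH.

Answer: BHFDAF

Derivation:
Char 1 ('A'): step: R->0, L->0 (L advanced); A->plug->E->R->D->L->G->refl->F->L'->H->R'->B->plug->B
Char 2 ('A'): step: R->1, L=0; A->plug->E->R->F->L->B->refl->H->L'->A->R'->H->plug->H
Char 3 ('C'): step: R->2, L=0; C->plug->C->R->B->L->D->refl->A->L'->G->R'->F->plug->F
Char 4 ('G'): step: R->3, L=0; G->plug->G->R->E->L->C->refl->E->L'->C->R'->D->plug->D
Char 5 ('G'): step: R->4, L=0; G->plug->G->R->A->L->H->refl->B->L'->F->R'->E->plug->A
Char 6 ('C'): step: R->5, L=0; C->plug->C->R->D->L->G->refl->F->L'->H->R'->F->plug->F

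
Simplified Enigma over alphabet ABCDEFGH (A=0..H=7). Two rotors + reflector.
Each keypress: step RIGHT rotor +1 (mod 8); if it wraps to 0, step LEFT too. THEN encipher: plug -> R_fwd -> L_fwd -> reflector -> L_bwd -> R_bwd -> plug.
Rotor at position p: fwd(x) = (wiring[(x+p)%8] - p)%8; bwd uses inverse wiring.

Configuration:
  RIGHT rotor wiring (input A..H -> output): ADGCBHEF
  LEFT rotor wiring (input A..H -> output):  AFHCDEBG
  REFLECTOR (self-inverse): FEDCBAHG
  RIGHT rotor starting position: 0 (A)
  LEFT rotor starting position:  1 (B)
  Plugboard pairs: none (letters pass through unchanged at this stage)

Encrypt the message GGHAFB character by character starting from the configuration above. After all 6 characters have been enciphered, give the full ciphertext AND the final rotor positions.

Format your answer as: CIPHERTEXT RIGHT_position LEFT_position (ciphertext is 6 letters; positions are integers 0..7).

Char 1 ('G'): step: R->1, L=1; G->plug->G->R->E->L->D->refl->C->L'->D->R'->F->plug->F
Char 2 ('G'): step: R->2, L=1; G->plug->G->R->G->L->F->refl->A->L'->F->R'->D->plug->D
Char 3 ('H'): step: R->3, L=1; H->plug->H->R->D->L->C->refl->D->L'->E->R'->C->plug->C
Char 4 ('A'): step: R->4, L=1; A->plug->A->R->F->L->A->refl->F->L'->G->R'->H->plug->H
Char 5 ('F'): step: R->5, L=1; F->plug->F->R->B->L->G->refl->H->L'->H->R'->B->plug->B
Char 6 ('B'): step: R->6, L=1; B->plug->B->R->H->L->H->refl->G->L'->B->R'->H->plug->H
Final: ciphertext=FDCHBH, RIGHT=6, LEFT=1

Answer: FDCHBH 6 1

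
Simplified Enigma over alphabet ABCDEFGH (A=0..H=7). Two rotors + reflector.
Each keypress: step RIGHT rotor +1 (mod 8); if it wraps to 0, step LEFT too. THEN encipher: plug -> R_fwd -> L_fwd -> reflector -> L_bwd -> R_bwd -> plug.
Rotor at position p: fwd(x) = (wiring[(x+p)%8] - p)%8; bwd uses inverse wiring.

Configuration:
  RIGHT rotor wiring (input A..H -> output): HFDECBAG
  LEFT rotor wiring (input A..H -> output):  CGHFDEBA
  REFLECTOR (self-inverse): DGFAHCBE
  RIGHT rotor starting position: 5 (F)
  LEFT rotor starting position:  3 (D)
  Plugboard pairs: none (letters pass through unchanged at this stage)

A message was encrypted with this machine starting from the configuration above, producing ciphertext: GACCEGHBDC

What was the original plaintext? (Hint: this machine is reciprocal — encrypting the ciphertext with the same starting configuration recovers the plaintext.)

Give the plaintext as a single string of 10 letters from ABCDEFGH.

Answer: BEGEADEEGH

Derivation:
Char 1 ('G'): step: R->6, L=3; G->plug->G->R->E->L->F->refl->C->L'->A->R'->B->plug->B
Char 2 ('A'): step: R->7, L=3; A->plug->A->R->H->L->E->refl->H->L'->F->R'->E->plug->E
Char 3 ('C'): step: R->0, L->4 (L advanced); C->plug->C->R->D->L->E->refl->H->L'->A->R'->G->plug->G
Char 4 ('C'): step: R->1, L=4; C->plug->C->R->D->L->E->refl->H->L'->A->R'->E->plug->E
Char 5 ('E'): step: R->2, L=4; E->plug->E->R->G->L->D->refl->A->L'->B->R'->A->plug->A
Char 6 ('G'): step: R->3, L=4; G->plug->G->R->C->L->F->refl->C->L'->F->R'->D->plug->D
Char 7 ('H'): step: R->4, L=4; H->plug->H->R->A->L->H->refl->E->L'->D->R'->E->plug->E
Char 8 ('B'): step: R->5, L=4; B->plug->B->R->D->L->E->refl->H->L'->A->R'->E->plug->E
Char 9 ('D'): step: R->6, L=4; D->plug->D->R->H->L->B->refl->G->L'->E->R'->G->plug->G
Char 10 ('C'): step: R->7, L=4; C->plug->C->R->G->L->D->refl->A->L'->B->R'->H->plug->H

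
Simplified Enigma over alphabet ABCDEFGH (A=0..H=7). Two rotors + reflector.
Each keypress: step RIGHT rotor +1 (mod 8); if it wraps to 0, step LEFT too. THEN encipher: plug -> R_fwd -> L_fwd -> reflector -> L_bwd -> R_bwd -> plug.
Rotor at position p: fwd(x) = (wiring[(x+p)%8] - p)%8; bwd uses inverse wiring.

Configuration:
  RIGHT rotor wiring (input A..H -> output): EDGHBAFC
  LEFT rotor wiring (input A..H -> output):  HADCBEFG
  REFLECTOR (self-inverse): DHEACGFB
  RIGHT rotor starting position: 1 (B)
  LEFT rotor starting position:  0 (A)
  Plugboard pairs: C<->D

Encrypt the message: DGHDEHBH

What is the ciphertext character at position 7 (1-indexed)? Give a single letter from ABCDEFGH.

Char 1 ('D'): step: R->2, L=0; D->plug->C->R->H->L->G->refl->F->L'->G->R'->D->plug->C
Char 2 ('G'): step: R->3, L=0; G->plug->G->R->A->L->H->refl->B->L'->E->R'->A->plug->A
Char 3 ('H'): step: R->4, L=0; H->plug->H->R->D->L->C->refl->E->L'->F->R'->A->plug->A
Char 4 ('D'): step: R->5, L=0; D->plug->C->R->F->L->E->refl->C->L'->D->R'->A->plug->A
Char 5 ('E'): step: R->6, L=0; E->plug->E->R->A->L->H->refl->B->L'->E->R'->B->plug->B
Char 6 ('H'): step: R->7, L=0; H->plug->H->R->G->L->F->refl->G->L'->H->R'->D->plug->C
Char 7 ('B'): step: R->0, L->1 (L advanced); B->plug->B->R->D->L->A->refl->D->L'->E->R'->A->plug->A

A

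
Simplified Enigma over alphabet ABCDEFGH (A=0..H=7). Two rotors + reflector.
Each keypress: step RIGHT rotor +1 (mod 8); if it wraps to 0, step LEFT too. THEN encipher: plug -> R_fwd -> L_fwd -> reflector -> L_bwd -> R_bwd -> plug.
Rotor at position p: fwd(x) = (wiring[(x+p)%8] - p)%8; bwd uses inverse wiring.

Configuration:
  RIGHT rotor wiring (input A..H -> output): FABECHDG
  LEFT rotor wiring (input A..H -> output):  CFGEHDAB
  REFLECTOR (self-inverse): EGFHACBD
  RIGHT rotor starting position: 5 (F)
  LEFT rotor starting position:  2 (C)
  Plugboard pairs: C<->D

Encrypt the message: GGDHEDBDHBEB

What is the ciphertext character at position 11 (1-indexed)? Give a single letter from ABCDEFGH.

Char 1 ('G'): step: R->6, L=2; G->plug->G->R->E->L->G->refl->B->L'->D->R'->E->plug->E
Char 2 ('G'): step: R->7, L=2; G->plug->G->R->A->L->E->refl->A->L'->G->R'->B->plug->B
Char 3 ('D'): step: R->0, L->3 (L advanced); D->plug->C->R->B->L->E->refl->A->L'->C->R'->E->plug->E
Char 4 ('H'): step: R->1, L=3; H->plug->H->R->E->L->G->refl->B->L'->A->R'->B->plug->B
Char 5 ('E'): step: R->2, L=3; E->plug->E->R->B->L->E->refl->A->L'->C->R'->B->plug->B
Char 6 ('D'): step: R->3, L=3; D->plug->C->R->E->L->G->refl->B->L'->A->R'->D->plug->C
Char 7 ('B'): step: R->4, L=3; B->plug->B->R->D->L->F->refl->C->L'->G->R'->A->plug->A
Char 8 ('D'): step: R->5, L=3; D->plug->C->R->B->L->E->refl->A->L'->C->R'->A->plug->A
Char 9 ('H'): step: R->6, L=3; H->plug->H->R->B->L->E->refl->A->L'->C->R'->D->plug->C
Char 10 ('B'): step: R->7, L=3; B->plug->B->R->G->L->C->refl->F->L'->D->R'->F->plug->F
Char 11 ('E'): step: R->0, L->4 (L advanced); E->plug->E->R->C->L->E->refl->A->L'->H->R'->F->plug->F

F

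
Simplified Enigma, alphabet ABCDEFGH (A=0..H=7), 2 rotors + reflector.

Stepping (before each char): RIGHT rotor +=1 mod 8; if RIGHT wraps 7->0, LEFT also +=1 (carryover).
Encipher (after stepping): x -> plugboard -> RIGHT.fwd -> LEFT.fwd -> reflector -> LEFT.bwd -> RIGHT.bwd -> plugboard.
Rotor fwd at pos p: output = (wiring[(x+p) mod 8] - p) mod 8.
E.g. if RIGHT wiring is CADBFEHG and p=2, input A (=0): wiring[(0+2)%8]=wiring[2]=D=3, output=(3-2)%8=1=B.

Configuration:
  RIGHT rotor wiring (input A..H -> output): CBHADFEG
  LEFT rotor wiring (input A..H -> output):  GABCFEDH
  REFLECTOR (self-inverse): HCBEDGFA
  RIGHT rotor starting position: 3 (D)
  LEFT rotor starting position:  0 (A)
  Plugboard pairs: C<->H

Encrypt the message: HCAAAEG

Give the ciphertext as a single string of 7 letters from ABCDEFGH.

Char 1 ('H'): step: R->4, L=0; H->plug->C->R->A->L->G->refl->F->L'->E->R'->H->plug->C
Char 2 ('C'): step: R->5, L=0; C->plug->H->R->G->L->D->refl->E->L'->F->R'->D->plug->D
Char 3 ('A'): step: R->6, L=0; A->plug->A->R->G->L->D->refl->E->L'->F->R'->G->plug->G
Char 4 ('A'): step: R->7, L=0; A->plug->A->R->H->L->H->refl->A->L'->B->R'->E->plug->E
Char 5 ('A'): step: R->0, L->1 (L advanced); A->plug->A->R->C->L->B->refl->C->L'->F->R'->F->plug->F
Char 6 ('E'): step: R->1, L=1; E->plug->E->R->E->L->D->refl->E->L'->D->R'->F->plug->F
Char 7 ('G'): step: R->2, L=1; G->plug->G->R->A->L->H->refl->A->L'->B->R'->C->plug->H

Answer: CDGEFFH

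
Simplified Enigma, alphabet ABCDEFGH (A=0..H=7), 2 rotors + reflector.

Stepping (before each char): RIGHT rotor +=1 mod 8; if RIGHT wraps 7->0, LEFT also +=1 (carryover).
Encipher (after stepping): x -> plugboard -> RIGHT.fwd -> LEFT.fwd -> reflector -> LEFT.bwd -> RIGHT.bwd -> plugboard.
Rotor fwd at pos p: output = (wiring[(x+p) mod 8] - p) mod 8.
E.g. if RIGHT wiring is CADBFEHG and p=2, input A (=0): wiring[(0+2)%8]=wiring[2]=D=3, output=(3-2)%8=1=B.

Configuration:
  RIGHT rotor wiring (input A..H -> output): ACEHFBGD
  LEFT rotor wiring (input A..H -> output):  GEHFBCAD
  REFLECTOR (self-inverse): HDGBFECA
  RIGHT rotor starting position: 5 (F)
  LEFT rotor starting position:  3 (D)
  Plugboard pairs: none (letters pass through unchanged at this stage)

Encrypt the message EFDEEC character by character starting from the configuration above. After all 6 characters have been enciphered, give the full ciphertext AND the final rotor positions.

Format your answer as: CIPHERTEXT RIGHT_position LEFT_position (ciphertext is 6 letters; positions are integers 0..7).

Answer: BDGGFG 3 4

Derivation:
Char 1 ('E'): step: R->6, L=3; E->plug->E->R->G->L->B->refl->D->L'->F->R'->B->plug->B
Char 2 ('F'): step: R->7, L=3; F->plug->F->R->G->L->B->refl->D->L'->F->R'->D->plug->D
Char 3 ('D'): step: R->0, L->4 (L advanced); D->plug->D->R->H->L->B->refl->D->L'->G->R'->G->plug->G
Char 4 ('E'): step: R->1, L=4; E->plug->E->R->A->L->F->refl->E->L'->C->R'->G->plug->G
Char 5 ('E'): step: R->2, L=4; E->plug->E->R->E->L->C->refl->G->L'->B->R'->F->plug->F
Char 6 ('C'): step: R->3, L=4; C->plug->C->R->G->L->D->refl->B->L'->H->R'->G->plug->G
Final: ciphertext=BDGGFG, RIGHT=3, LEFT=4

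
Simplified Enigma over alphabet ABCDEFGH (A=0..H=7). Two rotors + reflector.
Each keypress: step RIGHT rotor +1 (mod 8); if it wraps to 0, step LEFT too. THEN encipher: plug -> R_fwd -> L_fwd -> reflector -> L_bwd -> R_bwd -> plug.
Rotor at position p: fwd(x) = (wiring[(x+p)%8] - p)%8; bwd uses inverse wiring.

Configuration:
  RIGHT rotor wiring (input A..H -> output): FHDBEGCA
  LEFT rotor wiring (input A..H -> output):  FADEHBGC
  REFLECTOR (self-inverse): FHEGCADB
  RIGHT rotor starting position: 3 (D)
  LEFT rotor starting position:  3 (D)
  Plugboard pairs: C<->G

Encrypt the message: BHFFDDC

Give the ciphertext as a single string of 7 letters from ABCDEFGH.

Answer: FFBABGE

Derivation:
Char 1 ('B'): step: R->4, L=3; B->plug->B->R->C->L->G->refl->D->L'->D->R'->F->plug->F
Char 2 ('H'): step: R->5, L=3; H->plug->H->R->H->L->A->refl->F->L'->G->R'->F->plug->F
Char 3 ('F'): step: R->6, L=3; F->plug->F->R->D->L->D->refl->G->L'->C->R'->B->plug->B
Char 4 ('F'): step: R->7, L=3; F->plug->F->R->F->L->C->refl->E->L'->B->R'->A->plug->A
Char 5 ('D'): step: R->0, L->4 (L advanced); D->plug->D->R->B->L->F->refl->A->L'->H->R'->B->plug->B
Char 6 ('D'): step: R->1, L=4; D->plug->D->R->D->L->G->refl->D->L'->A->R'->C->plug->G
Char 7 ('C'): step: R->2, L=4; C->plug->G->R->D->L->G->refl->D->L'->A->R'->E->plug->E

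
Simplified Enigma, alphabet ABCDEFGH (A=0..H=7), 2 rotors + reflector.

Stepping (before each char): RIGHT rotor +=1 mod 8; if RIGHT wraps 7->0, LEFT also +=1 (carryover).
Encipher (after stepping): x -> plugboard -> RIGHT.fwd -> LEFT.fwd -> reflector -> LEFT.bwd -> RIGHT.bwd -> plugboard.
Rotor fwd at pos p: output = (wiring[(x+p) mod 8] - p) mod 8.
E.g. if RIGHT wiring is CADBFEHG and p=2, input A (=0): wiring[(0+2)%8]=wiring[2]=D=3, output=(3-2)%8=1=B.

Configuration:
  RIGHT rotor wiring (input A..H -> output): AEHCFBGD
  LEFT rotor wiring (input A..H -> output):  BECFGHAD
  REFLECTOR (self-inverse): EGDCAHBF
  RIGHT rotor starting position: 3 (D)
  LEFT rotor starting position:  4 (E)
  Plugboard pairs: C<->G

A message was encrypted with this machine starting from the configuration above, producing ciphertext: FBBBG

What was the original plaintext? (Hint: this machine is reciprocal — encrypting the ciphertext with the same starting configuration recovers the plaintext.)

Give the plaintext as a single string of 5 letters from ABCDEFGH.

Char 1 ('F'): step: R->4, L=4; F->plug->F->R->A->L->C->refl->D->L'->B->R'->A->plug->A
Char 2 ('B'): step: R->5, L=4; B->plug->B->R->B->L->D->refl->C->L'->A->R'->H->plug->H
Char 3 ('B'): step: R->6, L=4; B->plug->B->R->F->L->A->refl->E->L'->C->R'->C->plug->G
Char 4 ('B'): step: R->7, L=4; B->plug->B->R->B->L->D->refl->C->L'->A->R'->D->plug->D
Char 5 ('G'): step: R->0, L->5 (L advanced); G->plug->C->R->H->L->B->refl->G->L'->C->R'->D->plug->D

Answer: AHGDD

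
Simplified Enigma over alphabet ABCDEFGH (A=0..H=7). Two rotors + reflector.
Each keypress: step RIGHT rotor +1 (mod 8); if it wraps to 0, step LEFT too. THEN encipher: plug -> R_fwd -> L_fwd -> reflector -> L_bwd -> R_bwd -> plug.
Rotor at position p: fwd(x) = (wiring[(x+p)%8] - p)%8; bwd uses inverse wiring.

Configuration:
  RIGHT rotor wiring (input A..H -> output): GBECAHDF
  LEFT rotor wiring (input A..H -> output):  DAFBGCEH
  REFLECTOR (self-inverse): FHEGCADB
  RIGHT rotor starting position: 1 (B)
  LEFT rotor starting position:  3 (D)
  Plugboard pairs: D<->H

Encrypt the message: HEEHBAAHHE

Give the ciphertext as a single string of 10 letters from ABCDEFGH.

Answer: CFBCFHCFBA

Derivation:
Char 1 ('H'): step: R->2, L=3; H->plug->D->R->F->L->A->refl->F->L'->G->R'->C->plug->C
Char 2 ('E'): step: R->3, L=3; E->plug->E->R->C->L->H->refl->B->L'->D->R'->F->plug->F
Char 3 ('E'): step: R->4, L=3; E->plug->E->R->C->L->H->refl->B->L'->D->R'->B->plug->B
Char 4 ('H'): step: R->5, L=3; H->plug->D->R->B->L->D->refl->G->L'->A->R'->C->plug->C
Char 5 ('B'): step: R->6, L=3; B->plug->B->R->H->L->C->refl->E->L'->E->R'->F->plug->F
Char 6 ('A'): step: R->7, L=3; A->plug->A->R->G->L->F->refl->A->L'->F->R'->D->plug->H
Char 7 ('A'): step: R->0, L->4 (L advanced); A->plug->A->R->G->L->B->refl->H->L'->E->R'->C->plug->C
Char 8 ('H'): step: R->1, L=4; H->plug->D->R->H->L->F->refl->A->L'->C->R'->F->plug->F
Char 9 ('H'): step: R->2, L=4; H->plug->D->R->F->L->E->refl->C->L'->A->R'->B->plug->B
Char 10 ('E'): step: R->3, L=4; E->plug->E->R->C->L->A->refl->F->L'->H->R'->A->plug->A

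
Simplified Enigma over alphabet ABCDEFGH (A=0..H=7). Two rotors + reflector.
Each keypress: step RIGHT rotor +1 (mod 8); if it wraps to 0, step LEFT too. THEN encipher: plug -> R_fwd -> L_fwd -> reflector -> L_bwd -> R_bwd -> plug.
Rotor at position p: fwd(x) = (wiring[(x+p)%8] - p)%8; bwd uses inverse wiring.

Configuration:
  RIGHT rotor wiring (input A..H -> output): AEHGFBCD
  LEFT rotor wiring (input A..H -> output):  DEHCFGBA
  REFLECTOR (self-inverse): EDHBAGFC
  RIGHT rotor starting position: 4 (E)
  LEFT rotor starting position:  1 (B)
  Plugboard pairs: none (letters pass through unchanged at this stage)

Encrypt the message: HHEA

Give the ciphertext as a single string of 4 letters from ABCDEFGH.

Answer: FBFE

Derivation:
Char 1 ('H'): step: R->5, L=1; H->plug->H->R->A->L->D->refl->B->L'->C->R'->F->plug->F
Char 2 ('H'): step: R->6, L=1; H->plug->H->R->D->L->E->refl->A->L'->F->R'->B->plug->B
Char 3 ('E'): step: R->7, L=1; E->plug->E->R->H->L->C->refl->H->L'->G->R'->F->plug->F
Char 4 ('A'): step: R->0, L->2 (L advanced); A->plug->A->R->A->L->F->refl->G->L'->F->R'->E->plug->E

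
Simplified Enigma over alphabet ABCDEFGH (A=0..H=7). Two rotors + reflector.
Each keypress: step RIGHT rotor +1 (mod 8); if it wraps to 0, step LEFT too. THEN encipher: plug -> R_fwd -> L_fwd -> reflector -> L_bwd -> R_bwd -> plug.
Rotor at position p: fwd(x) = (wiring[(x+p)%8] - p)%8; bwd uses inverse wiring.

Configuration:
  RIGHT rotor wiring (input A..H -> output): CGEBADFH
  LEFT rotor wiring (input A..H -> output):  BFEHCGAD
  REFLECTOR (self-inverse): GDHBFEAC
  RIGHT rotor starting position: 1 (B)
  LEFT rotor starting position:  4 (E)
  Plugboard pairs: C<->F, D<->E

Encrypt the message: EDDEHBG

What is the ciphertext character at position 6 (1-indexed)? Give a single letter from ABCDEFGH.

Char 1 ('E'): step: R->2, L=4; E->plug->D->R->B->L->C->refl->H->L'->D->R'->E->plug->D
Char 2 ('D'): step: R->3, L=4; D->plug->E->R->E->L->F->refl->E->L'->C->R'->D->plug->E
Char 3 ('D'): step: R->4, L=4; D->plug->E->R->G->L->A->refl->G->L'->A->R'->G->plug->G
Char 4 ('E'): step: R->5, L=4; E->plug->D->R->F->L->B->refl->D->L'->H->R'->F->plug->C
Char 5 ('H'): step: R->6, L=4; H->plug->H->R->F->L->B->refl->D->L'->H->R'->A->plug->A
Char 6 ('B'): step: R->7, L=4; B->plug->B->R->D->L->H->refl->C->L'->B->R'->F->plug->C

C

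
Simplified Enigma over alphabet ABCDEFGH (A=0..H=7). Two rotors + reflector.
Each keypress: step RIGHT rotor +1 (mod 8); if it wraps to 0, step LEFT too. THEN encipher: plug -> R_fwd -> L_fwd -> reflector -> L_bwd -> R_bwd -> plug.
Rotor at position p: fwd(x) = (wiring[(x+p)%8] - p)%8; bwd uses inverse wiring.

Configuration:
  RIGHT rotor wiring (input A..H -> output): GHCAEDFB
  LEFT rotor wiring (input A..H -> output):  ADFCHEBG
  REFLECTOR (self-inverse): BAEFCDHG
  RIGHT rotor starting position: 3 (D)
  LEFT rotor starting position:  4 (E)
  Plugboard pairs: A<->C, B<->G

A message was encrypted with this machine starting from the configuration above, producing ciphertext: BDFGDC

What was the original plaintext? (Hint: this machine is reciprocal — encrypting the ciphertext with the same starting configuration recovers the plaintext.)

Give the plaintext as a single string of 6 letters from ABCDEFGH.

Answer: ACAFED

Derivation:
Char 1 ('B'): step: R->4, L=4; B->plug->G->R->G->L->B->refl->A->L'->B->R'->C->plug->A
Char 2 ('D'): step: R->5, L=4; D->plug->D->R->B->L->A->refl->B->L'->G->R'->A->plug->C
Char 3 ('F'): step: R->6, L=4; F->plug->F->R->C->L->F->refl->D->L'->A->R'->C->plug->A
Char 4 ('G'): step: R->7, L=4; G->plug->B->R->H->L->G->refl->H->L'->F->R'->F->plug->F
Char 5 ('D'): step: R->0, L->5 (L advanced); D->plug->D->R->A->L->H->refl->G->L'->E->R'->E->plug->E
Char 6 ('C'): step: R->1, L=5; C->plug->A->R->G->L->F->refl->D->L'->D->R'->D->plug->D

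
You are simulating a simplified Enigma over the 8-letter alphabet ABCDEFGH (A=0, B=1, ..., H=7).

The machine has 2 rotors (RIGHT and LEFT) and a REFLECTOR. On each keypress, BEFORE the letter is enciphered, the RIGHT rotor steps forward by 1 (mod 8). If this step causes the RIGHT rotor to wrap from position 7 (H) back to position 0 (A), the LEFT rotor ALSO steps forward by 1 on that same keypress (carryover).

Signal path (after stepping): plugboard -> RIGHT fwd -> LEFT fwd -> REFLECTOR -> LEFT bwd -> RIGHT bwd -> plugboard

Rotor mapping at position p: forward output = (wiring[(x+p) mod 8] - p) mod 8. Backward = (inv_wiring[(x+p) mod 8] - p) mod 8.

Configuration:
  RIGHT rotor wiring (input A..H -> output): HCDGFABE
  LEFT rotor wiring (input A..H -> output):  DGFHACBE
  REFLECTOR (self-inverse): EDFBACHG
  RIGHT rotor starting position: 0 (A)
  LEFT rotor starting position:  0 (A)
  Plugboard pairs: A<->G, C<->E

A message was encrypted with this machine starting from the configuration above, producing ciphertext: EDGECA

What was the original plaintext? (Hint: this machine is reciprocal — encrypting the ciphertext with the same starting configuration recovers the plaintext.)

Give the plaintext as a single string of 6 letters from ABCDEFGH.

Char 1 ('E'): step: R->1, L=0; E->plug->C->R->F->L->C->refl->F->L'->C->R'->B->plug->B
Char 2 ('D'): step: R->2, L=0; D->plug->D->R->G->L->B->refl->D->L'->A->R'->H->plug->H
Char 3 ('G'): step: R->3, L=0; G->plug->A->R->D->L->H->refl->G->L'->B->R'->E->plug->C
Char 4 ('E'): step: R->4, L=0; E->plug->C->R->F->L->C->refl->F->L'->C->R'->H->plug->H
Char 5 ('C'): step: R->5, L=0; C->plug->E->R->F->L->C->refl->F->L'->C->R'->D->plug->D
Char 6 ('A'): step: R->6, L=0; A->plug->G->R->H->L->E->refl->A->L'->E->R'->D->plug->D

Answer: BHCHDD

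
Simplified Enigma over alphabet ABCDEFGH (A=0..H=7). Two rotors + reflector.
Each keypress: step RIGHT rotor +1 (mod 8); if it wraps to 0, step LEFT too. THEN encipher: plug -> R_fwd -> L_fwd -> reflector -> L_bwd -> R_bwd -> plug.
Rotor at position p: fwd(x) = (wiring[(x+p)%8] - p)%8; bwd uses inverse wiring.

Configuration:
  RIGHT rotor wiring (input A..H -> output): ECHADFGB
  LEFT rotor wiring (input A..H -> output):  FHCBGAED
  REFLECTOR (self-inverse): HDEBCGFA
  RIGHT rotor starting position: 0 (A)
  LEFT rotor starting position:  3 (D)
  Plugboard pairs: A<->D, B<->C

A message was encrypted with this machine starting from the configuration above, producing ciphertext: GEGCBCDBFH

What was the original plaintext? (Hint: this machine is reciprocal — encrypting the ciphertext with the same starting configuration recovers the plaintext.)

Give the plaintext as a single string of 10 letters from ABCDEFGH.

Char 1 ('G'): step: R->1, L=3; G->plug->G->R->A->L->G->refl->F->L'->C->R'->D->plug->A
Char 2 ('E'): step: R->2, L=3; E->plug->E->R->E->L->A->refl->H->L'->H->R'->F->plug->F
Char 3 ('G'): step: R->3, L=3; G->plug->G->R->H->L->H->refl->A->L'->E->R'->H->plug->H
Char 4 ('C'): step: R->4, L=3; C->plug->B->R->B->L->D->refl->B->L'->D->R'->G->plug->G
Char 5 ('B'): step: R->5, L=3; B->plug->C->R->E->L->A->refl->H->L'->H->R'->D->plug->A
Char 6 ('C'): step: R->6, L=3; C->plug->B->R->D->L->B->refl->D->L'->B->R'->E->plug->E
Char 7 ('D'): step: R->7, L=3; D->plug->A->R->C->L->F->refl->G->L'->A->R'->D->plug->A
Char 8 ('B'): step: R->0, L->4 (L advanced); B->plug->C->R->H->L->F->refl->G->L'->G->R'->G->plug->G
Char 9 ('F'): step: R->1, L=4; F->plug->F->R->F->L->D->refl->B->L'->E->R'->E->plug->E
Char 10 ('H'): step: R->2, L=4; H->plug->H->R->A->L->C->refl->E->L'->B->R'->C->plug->B

Answer: AFHGAEAGEB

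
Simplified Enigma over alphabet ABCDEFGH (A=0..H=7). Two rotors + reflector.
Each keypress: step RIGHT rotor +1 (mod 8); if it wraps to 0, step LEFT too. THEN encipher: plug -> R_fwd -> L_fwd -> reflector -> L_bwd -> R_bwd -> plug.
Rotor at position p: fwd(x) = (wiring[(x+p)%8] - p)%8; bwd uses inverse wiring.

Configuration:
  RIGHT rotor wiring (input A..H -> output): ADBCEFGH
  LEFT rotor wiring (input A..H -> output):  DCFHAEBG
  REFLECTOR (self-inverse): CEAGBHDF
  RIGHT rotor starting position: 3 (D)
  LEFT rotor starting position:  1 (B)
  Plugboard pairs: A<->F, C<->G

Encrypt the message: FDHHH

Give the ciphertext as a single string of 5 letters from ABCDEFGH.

Char 1 ('F'): step: R->4, L=1; F->plug->A->R->A->L->B->refl->E->L'->B->R'->B->plug->B
Char 2 ('D'): step: R->5, L=1; D->plug->D->R->D->L->H->refl->F->L'->G->R'->E->plug->E
Char 3 ('H'): step: R->6, L=1; H->plug->H->R->H->L->C->refl->A->L'->F->R'->D->plug->D
Char 4 ('H'): step: R->7, L=1; H->plug->H->R->H->L->C->refl->A->L'->F->R'->F->plug->A
Char 5 ('H'): step: R->0, L->2 (L advanced); H->plug->H->R->H->L->A->refl->C->L'->D->R'->B->plug->B

Answer: BEDAB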